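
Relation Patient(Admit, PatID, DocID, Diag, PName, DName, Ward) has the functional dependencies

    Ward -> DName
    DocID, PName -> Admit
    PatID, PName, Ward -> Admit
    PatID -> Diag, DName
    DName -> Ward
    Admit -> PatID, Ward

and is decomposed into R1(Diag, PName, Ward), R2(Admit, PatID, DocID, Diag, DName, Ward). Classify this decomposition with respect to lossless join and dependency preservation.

lossy and not dependency-preserving

Lossless test: (Diag, Ward)⁺ = {Diag, DName, Ward}, which is a superkey of neither fragment — lossy.
Dependency preservation: the restricted closure of {DocID, PName} across the fragments never reaches {Admit}, so DocID, PName → Admit cannot be enforced without a join — not preserved.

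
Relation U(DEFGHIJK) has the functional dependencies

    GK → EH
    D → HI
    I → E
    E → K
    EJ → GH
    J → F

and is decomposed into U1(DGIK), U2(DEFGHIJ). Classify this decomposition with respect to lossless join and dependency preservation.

lossless but not dependency-preserving

Lossless test: (DGI)⁺ = {DEGHIK}, which contains all of one fragment — lossless.
Dependency preservation: the restricted closure of {GK} across the fragments never reaches {EH}, so GK → EH cannot be enforced without a join — not preserved.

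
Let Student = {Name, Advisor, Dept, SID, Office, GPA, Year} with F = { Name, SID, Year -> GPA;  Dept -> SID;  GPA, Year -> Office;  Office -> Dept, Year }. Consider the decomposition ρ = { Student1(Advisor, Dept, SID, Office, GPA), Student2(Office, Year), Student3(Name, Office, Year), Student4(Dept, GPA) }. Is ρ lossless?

No

Chase test. Columns are Name, Advisor, Dept, SID, Office, GPA, Year; row i has aⱼ where attribute j ∈ Studenti, else bᵢⱼ.
Initial tableau (one row per fragment):
  row 1: b11 a2 a3 a4 a5 a6 b17
  row 2: b21 b22 b23 b24 a5 b26 a7
  row 3: a1 b32 b33 b34 a5 b36 a7
  row 4: b41 b42 a3 b44 b45 a6 b47
Rows 1 and 4 agree on Dept; apply Dept→SID and equate their SID entries.
Rows 1 and 2 agree on Office; apply Office→Dept, Year and equate their Dept, Year entries.
Rows 1 and 3 agree on Office; apply Office→Dept, Year and equate their Dept, Year entries.
Rows 1 and 2 agree on Dept; apply Dept→SID and equate their SID entries.
Rows 1 and 3 agree on Dept; apply Dept→SID and equate their SID entries.
No row becomes fully distinguished — the join is lossy.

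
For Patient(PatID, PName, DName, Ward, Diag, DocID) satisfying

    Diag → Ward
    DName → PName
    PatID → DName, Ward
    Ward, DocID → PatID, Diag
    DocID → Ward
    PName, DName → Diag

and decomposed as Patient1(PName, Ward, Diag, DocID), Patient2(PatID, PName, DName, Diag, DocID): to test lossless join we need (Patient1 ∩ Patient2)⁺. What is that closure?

PatID, PName, DName, Ward, Diag, DocID

Patient1 ∩ Patient2 = {PName, Diag, DocID}.
Diag → Ward applies, adding Ward
Ward, DocID → PatID, Diag applies, adding PatID
PatID → DName, Ward applies, adding DName
Closure: {PatID, PName, DName, Ward, Diag, DocID}.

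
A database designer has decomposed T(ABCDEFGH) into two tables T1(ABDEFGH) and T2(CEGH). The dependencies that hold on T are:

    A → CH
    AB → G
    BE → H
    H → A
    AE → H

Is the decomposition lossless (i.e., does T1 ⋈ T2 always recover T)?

Yes

Common attributes: T1 ∩ T2 = {EGH}.
Closure of {EGH}: H → A applies, adding A; A → CH applies, adding C. So (EGH)⁺ = {ACEGH}.
This closure contains every attribute of T2, so T1 ∩ T2 → T2. The join is lossless.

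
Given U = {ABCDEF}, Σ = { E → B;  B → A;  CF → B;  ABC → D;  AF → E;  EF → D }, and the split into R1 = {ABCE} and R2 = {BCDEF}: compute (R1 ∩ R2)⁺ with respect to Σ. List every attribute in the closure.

ABCDE

R1 ∩ R2 = {BCE}.
B → A applies, adding A
ABC → D applies, adding D
Closure: {ABCDE}.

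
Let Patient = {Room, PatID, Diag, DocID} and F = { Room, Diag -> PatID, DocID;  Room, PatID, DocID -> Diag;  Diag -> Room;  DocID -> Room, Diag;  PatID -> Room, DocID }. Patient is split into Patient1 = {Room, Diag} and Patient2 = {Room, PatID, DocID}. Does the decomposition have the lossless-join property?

No

Common attributes: Patient1 ∩ Patient2 = {Room}.
No dependency enlarges {Room}, so (Room)⁺ = {Room}.
The closure contains neither all of Patient1 = {Room, Diag} nor all of Patient2 = {Room, PatID, DocID}, so the common attributes are not a superkey of either fragment. The join is lossy.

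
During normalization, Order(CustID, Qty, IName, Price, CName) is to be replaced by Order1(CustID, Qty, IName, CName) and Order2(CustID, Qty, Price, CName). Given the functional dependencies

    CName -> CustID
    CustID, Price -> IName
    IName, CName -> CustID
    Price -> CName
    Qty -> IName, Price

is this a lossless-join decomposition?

Yes

Common attributes: Order1 ∩ Order2 = {CustID, Qty, CName}.
Closure of {CustID, Qty, CName}: Qty → IName, Price applies, adding IName, Price. So (CustID, Qty, CName)⁺ = {CustID, Qty, IName, Price, CName}.
This closure contains every attribute of Order1, so Order1 ∩ Order2 → Order1. The join is lossless.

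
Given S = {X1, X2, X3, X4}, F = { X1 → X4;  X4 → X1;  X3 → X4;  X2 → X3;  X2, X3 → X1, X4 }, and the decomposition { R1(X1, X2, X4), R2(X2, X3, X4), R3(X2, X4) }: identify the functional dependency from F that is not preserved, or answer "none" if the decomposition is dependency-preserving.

X1 → X4 lies within R1.
X4 → X1 lies within R1.
X3 → X4 lies within R2.
X2 → X3 lies within R2.
X2, X3 → X1, X4: restricted closure across fragments reaches X1, X4.
Every dependency is enforceable on the fragments, so the decomposition is dependency-preserving.

none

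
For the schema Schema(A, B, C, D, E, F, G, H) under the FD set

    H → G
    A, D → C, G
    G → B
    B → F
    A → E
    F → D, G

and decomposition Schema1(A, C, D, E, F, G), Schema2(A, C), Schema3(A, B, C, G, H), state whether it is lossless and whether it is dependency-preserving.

Lossless test (chase): Rows 1 and 3 agree on G; apply G→B and equate their B entries. Rows 1 and 3 agree on B; apply B→F and equate their F entries. Rows 1 and 2 agree on A; apply A→E and equate their E entries. Rows 1 and 3 agree on A; apply A→E and equate their E entries. Rows 1 and 3 agree on F; apply F→D, G and equate their D, G entries. Row 3 is now all distinguished symbols — the join is lossless.
Dependency preservation: B → F is not contained in any single fragment, but the restricted closure of its left-hand side across the fragments still reaches the right-hand side; the remaining FDs each lie inside some fragment. All dependencies are preserved.

lossless and dependency-preserving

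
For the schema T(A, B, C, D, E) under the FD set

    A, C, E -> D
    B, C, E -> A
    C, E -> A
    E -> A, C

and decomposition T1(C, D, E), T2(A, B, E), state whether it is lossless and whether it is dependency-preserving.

lossless and dependency-preserving

Lossless test: (E)⁺ = {A, C, D, E}, which contains all of one fragment — lossless.
Dependency preservation: A, C, E → D; B, C, E → A; C, E → A; E → A, C are not contained in any single fragment, but the restricted closure of each left-hand side across the fragments still reaches the right-hand side; the remaining FDs each lie inside some fragment. All dependencies are preserved.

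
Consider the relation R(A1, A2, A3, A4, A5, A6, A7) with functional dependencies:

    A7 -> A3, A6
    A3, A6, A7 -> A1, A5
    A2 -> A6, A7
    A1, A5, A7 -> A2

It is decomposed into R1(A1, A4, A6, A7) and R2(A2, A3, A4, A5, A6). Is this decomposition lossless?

Common attributes: R1 ∩ R2 = {A4, A6}.
No dependency enlarges {A4, A6}, so (A4, A6)⁺ = {A4, A6}.
The closure contains neither all of R1 = {A1, A4, A6, A7} nor all of R2 = {A2, A3, A4, A5, A6}, so the common attributes are not a superkey of either fragment. The join is lossy.

No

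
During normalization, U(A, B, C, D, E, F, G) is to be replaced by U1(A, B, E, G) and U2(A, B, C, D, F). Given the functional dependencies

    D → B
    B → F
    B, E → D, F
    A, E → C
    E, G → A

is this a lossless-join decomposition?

Common attributes: U1 ∩ U2 = {A, B}.
Closure of {A, B}: B → F applies, adding F. So (A, B)⁺ = {A, B, F}.
The closure contains neither all of U1 = {A, B, E, G} nor all of U2 = {A, B, C, D, F}, so the common attributes are not a superkey of either fragment. The join is lossy.

No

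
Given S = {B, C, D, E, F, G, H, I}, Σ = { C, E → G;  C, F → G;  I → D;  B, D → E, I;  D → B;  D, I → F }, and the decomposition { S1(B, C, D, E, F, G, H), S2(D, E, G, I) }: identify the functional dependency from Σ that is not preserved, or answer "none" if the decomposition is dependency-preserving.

C, E → G lies within S1.
C, F → G lies within S1.
I → D lies within S2.
B, D → E, I: restricted closure across fragments reaches E, I.
D → B lies within S1.
D, I → F: restricted closure across fragments reaches F.
Every dependency is enforceable on the fragments, so the decomposition is dependency-preserving.

none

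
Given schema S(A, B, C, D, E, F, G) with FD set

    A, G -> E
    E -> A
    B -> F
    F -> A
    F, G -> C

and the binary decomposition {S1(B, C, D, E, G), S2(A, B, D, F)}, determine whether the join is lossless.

Yes

Common attributes: S1 ∩ S2 = {B, D}.
Closure of {B, D}: B → F applies, adding F; F → A applies, adding A. So (B, D)⁺ = {A, B, D, F}.
This closure contains every attribute of S2, so S1 ∩ S2 → S2. The join is lossless.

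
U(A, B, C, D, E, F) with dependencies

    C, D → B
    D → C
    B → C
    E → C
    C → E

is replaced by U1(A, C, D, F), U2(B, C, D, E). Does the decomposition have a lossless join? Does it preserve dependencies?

Lossless test: (C, D)⁺ = {B, C, D, E}, which contains all of one fragment — lossless.
Dependency preservation: every FD's attributes lie within a single fragment, so each can be enforced locally — preserved.

lossless and dependency-preserving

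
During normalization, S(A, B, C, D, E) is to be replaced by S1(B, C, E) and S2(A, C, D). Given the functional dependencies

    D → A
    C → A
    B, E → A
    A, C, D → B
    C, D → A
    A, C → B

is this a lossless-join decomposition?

Common attributes: S1 ∩ S2 = {C}.
Closure of {C}: C → A applies, adding A; A, C → B applies, adding B. So (C)⁺ = {A, B, C}.
The closure contains neither all of S1 = {B, C, E} nor all of S2 = {A, C, D}, so the common attributes are not a superkey of either fragment. The join is lossy.

No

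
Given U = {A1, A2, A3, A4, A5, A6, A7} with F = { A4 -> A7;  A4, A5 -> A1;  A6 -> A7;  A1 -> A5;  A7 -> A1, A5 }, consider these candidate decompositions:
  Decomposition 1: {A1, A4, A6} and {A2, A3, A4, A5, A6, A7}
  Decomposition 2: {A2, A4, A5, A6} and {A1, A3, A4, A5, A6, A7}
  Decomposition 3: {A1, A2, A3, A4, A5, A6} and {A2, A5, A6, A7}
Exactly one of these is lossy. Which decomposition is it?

Decomposition 1: common = {A4, A6}, closure = {A1, A4, A5, A6, A7} → lossless.
Decomposition 2: common = {A4, A5, A6}, closure = {A1, A4, A5, A6, A7} → lossy.
Decomposition 3: common = {A2, A5, A6}, closure = {A1, A2, A5, A6, A7} → lossless.

Decomposition 2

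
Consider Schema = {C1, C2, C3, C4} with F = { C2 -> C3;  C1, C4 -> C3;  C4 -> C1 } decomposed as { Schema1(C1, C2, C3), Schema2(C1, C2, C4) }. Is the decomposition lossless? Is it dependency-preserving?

lossless but not dependency-preserving

Lossless test: (C1, C2)⁺ = {C1, C2, C3}, which contains all of one fragment — lossless.
Dependency preservation: the restricted closure of {C1, C4} across the fragments never reaches {C3}, so C1, C4 → C3 cannot be enforced without a join — not preserved.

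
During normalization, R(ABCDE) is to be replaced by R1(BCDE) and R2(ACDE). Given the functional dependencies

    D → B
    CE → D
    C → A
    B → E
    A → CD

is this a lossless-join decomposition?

Common attributes: R1 ∩ R2 = {CDE}.
Closure of {CDE}: D → B applies, adding B; C → A applies, adding A. So (CDE)⁺ = {ABCDE}.
This closure contains every attribute of R1, so R1 ∩ R2 → R1. The join is lossless.

Yes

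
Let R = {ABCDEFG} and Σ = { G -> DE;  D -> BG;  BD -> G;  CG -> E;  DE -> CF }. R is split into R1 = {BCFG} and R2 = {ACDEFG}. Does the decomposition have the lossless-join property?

Yes

Common attributes: R1 ∩ R2 = {CFG}.
Closure of {CFG}: G → DE applies, adding DE; D → BG applies, adding B. So (CFG)⁺ = {BCDEFG}.
This closure contains every attribute of R1, so R1 ∩ R2 → R1. The join is lossless.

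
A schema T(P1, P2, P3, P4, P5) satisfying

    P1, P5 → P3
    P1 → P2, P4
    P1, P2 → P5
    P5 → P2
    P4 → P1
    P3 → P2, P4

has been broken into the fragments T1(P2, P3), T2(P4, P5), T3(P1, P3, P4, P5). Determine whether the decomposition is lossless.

Yes

Chase test. Columns are P1, P2, P3, P4, P5; row i has aⱼ where attribute j ∈ Ti, else bᵢⱼ.
Initial tableau (one row per fragment):
  row 1: b11 a2 a3 b14 b15
  row 2: b21 b22 b23 a4 a5
  row 3: a1 b32 a3 a4 a5
Rows 2 and 3 agree on P5; apply P5→P2 and equate their P2 entries.
Rows 2 and 3 agree on P4; apply P4→P1 and equate their P1 entries.
Rows 1 and 3 agree on P3; apply P3→P2, P4 and equate their P2, P4 entries.
Rows 2 and 3 agree on P1, P5; apply P1, P5→P3 and equate their P3 entries.
Rows 1 and 2 agree on P4; apply P4→P1 and equate their P1 entries.
Rows 1 and 2 agree on P1, P2; apply P1, P2→P5 and equate their P5 entries.
Row 1 is now all distinguished symbols — the join is lossless.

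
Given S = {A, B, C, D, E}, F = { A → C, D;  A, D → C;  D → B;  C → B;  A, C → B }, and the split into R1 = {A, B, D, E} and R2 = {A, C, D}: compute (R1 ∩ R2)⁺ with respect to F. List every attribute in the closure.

A, B, C, D

R1 ∩ R2 = {A, D}.
A → C, D applies, adding C
D → B applies, adding B
Closure: {A, B, C, D}.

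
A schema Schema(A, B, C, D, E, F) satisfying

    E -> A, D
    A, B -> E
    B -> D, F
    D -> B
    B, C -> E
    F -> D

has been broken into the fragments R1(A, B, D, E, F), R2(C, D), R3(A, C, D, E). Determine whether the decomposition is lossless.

Chase test. Columns are A, B, C, D, E, F; row i has aⱼ where attribute j ∈ Ri, else bᵢⱼ.
Initial tableau (one row per fragment):
  row 1: a1 a2 b13 a4 a5 a6
  row 2: b21 b22 a3 a4 b25 b26
  row 3: a1 b32 a3 a4 a5 b36
Rows 1 and 2 agree on D; apply D→B and equate their B entries.
Rows 1 and 3 agree on D; apply D→B and equate their B entries.
Rows 2 and 3 agree on B, C; apply B, C→E and equate their E entries.
Rows 1 and 2 agree on E; apply E→A, D and equate their A, D entries.
Rows 1 and 2 agree on B; apply B→D, F and equate their D, F entries.
Rows 1 and 3 agree on B; apply B→D, F and equate their D, F entries.
Row 2 is now all distinguished symbols — the join is lossless.

Yes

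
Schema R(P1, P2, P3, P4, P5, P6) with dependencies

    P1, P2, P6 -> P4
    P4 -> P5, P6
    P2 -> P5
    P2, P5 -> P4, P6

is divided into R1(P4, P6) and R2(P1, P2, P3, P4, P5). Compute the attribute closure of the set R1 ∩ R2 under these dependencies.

P4, P5, P6

R1 ∩ R2 = {P4}.
P4 → P5, P6 applies, adding P5, P6
Closure: {P4, P5, P6}.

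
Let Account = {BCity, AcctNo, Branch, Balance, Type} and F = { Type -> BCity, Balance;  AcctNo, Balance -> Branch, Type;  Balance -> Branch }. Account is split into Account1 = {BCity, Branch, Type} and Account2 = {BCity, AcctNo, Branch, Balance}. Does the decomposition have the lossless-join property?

Common attributes: Account1 ∩ Account2 = {BCity, Branch}.
No dependency enlarges {BCity, Branch}, so (BCity, Branch)⁺ = {BCity, Branch}.
The closure contains neither all of Account1 = {BCity, Branch, Type} nor all of Account2 = {BCity, AcctNo, Branch, Balance}, so the common attributes are not a superkey of either fragment. The join is lossy.

No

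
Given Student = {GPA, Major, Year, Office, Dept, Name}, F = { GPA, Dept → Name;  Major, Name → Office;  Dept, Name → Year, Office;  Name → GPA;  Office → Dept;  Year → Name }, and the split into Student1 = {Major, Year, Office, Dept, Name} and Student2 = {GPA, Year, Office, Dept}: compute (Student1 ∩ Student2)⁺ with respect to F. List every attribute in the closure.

Student1 ∩ Student2 = {Year, Office, Dept}.
Year → Name applies, adding Name
Name → GPA applies, adding GPA
Closure: {GPA, Year, Office, Dept, Name}.

GPA, Year, Office, Dept, Name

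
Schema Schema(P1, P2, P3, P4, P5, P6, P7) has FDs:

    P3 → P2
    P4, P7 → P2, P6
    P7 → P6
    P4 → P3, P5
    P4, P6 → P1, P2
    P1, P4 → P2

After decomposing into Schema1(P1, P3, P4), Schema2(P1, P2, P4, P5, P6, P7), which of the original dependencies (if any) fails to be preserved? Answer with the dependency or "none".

P3 → P2

Check P3 → P2: no single fragment contains all of {P2, P3}, and the restricted closure of {P3} across the fragments never reaches {P2}.
P4, P7 → P2, P6 is preserved.
P7 → P6 is preserved.
P4 → P3, P5 is preserved.
P4, P6 → P1, P2 is preserved.
P1, P4 → P2 is preserved.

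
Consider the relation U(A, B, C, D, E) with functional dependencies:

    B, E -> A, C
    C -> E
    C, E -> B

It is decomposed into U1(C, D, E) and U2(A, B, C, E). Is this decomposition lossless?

Yes

Common attributes: U1 ∩ U2 = {C, E}.
Closure of {C, E}: C, E → B applies, adding B; B, E → A, C applies, adding A. So (C, E)⁺ = {A, B, C, E}.
This closure contains every attribute of U2, so U1 ∩ U2 → U2. The join is lossless.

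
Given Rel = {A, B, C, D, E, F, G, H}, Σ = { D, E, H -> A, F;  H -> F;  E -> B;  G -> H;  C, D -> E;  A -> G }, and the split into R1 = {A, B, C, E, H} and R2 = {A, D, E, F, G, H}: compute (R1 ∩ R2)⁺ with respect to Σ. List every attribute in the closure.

A, B, E, F, G, H

R1 ∩ R2 = {A, E, H}.
H → F applies, adding F
E → B applies, adding B
A → G applies, adding G
Closure: {A, B, E, F, G, H}.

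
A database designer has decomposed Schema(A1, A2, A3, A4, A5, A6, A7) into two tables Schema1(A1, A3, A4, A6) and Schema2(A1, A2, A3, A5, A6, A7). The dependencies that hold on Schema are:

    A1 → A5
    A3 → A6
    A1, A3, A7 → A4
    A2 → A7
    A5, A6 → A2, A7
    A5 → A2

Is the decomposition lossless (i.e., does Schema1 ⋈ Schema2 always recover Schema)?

Yes

Common attributes: Schema1 ∩ Schema2 = {A1, A3, A6}.
Closure of {A1, A3, A6}: A1 → A5 applies, adding A5; A5, A6 → A2, A7 applies, adding A2, A7; A1, A3, A7 → A4 applies, adding A4. So (A1, A3, A6)⁺ = {A1, A2, A3, A4, A5, A6, A7}.
This closure contains every attribute of Schema1, so Schema1 ∩ Schema2 → Schema1. The join is lossless.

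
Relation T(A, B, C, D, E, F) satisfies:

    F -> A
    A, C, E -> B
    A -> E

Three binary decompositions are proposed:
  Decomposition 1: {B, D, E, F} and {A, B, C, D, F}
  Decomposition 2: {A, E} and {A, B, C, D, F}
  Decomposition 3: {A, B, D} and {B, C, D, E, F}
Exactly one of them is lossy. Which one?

Decomposition 1: common = {B, D, F}, closure = {A, B, D, E, F} → lossless.
Decomposition 2: common = {A}, closure = {A, E} → lossless.
Decomposition 3: common = {B, D}, closure = {B, D} → lossy.

Decomposition 3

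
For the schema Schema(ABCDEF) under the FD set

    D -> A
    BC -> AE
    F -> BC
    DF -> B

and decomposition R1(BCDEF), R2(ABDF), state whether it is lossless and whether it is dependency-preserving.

Lossless test: (BDF)⁺ = {ABCDEF}, which contains all of one fragment — lossless.
Dependency preservation: the restricted closure of {BC} across the fragments never reaches {AE}, so BC → AE cannot be enforced without a join — not preserved.

lossless but not dependency-preserving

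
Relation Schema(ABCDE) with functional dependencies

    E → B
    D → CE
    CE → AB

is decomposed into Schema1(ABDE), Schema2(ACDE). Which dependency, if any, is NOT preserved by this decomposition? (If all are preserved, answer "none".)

E → B lies within Schema1.
D → CE lies within Schema2.
CE → AB: restricted closure across fragments reaches AB.
Every dependency is enforceable on the fragments, so the decomposition is dependency-preserving.

none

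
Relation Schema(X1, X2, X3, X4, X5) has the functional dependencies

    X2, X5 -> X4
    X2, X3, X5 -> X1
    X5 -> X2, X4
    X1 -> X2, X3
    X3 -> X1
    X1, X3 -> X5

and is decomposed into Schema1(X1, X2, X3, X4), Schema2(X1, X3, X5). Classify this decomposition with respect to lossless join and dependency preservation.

lossless but not dependency-preserving

Lossless test: (X1, X3)⁺ = {X1, X2, X3, X4, X5}, which contains all of one fragment — lossless.
Dependency preservation: the restricted closure of {X2, X5} across the fragments never reaches {X4}, so X2, X5 → X4 cannot be enforced without a join — not preserved.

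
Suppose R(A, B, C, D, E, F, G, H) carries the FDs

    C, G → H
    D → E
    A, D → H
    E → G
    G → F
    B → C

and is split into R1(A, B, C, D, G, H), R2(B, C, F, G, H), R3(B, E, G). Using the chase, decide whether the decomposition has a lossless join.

Chase test. Columns are A, B, C, D, E, F, G, H; row i has aⱼ where attribute j ∈ Ri, else bᵢⱼ.
Initial tableau (one row per fragment):
  row 1: a1 a2 a3 a4 b15 b16 a7 a8
  row 2: b21 a2 a3 b24 b25 a6 a7 a8
  row 3: b31 a2 b33 b34 a5 b36 a7 b38
Rows 1 and 2 agree on G; apply G→F and equate their F entries.
Rows 1 and 3 agree on G; apply G→F and equate their F entries.
Rows 1 and 3 agree on B; apply B→C and equate their C entries.
Rows 1 and 3 agree on C, G; apply C, G→H and equate their H entries.
No row becomes fully distinguished — the join is lossy.

No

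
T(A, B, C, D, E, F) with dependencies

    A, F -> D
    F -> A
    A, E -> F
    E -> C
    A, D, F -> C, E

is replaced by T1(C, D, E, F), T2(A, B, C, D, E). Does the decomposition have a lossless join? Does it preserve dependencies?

Lossless test: (C, D, E)⁺ = {C, D, E}, which is a superkey of neither fragment — lossy.
Dependency preservation: the restricted closure of {F} across the fragments never reaches {A}, so F → A cannot be enforced without a join — not preserved.

lossy and not dependency-preserving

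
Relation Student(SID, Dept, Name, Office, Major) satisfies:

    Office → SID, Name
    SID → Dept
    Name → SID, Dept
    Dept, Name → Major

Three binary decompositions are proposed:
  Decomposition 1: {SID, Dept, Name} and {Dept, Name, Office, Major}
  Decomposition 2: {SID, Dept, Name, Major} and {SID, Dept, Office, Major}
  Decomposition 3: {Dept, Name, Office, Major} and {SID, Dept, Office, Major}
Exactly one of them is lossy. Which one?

Decomposition 1: common = {Dept, Name}, closure = {SID, Dept, Name, Major} → lossless.
Decomposition 2: common = {SID, Dept, Major}, closure = {SID, Dept, Major} → lossy.
Decomposition 3: common = {Dept, Office, Major}, closure = {SID, Dept, Name, Office, Major} → lossless.

Decomposition 2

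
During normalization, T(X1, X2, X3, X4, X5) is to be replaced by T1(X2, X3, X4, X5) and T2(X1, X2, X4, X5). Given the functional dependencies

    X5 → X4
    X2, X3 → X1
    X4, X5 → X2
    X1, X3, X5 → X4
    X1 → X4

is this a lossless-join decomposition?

No

Common attributes: T1 ∩ T2 = {X2, X4, X5}.
No dependency enlarges {X2, X4, X5}, so (X2, X4, X5)⁺ = {X2, X4, X5}.
The closure contains neither all of T1 = {X2, X3, X4, X5} nor all of T2 = {X1, X2, X4, X5}, so the common attributes are not a superkey of either fragment. The join is lossy.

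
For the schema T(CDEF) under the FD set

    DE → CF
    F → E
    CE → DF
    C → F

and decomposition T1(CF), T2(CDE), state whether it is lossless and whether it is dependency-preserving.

lossless but not dependency-preserving

Lossless test: (C)⁺ = {CDEF}, which contains all of one fragment — lossless.
Dependency preservation: the restricted closure of {F} across the fragments never reaches {E}, so F → E cannot be enforced without a join — not preserved.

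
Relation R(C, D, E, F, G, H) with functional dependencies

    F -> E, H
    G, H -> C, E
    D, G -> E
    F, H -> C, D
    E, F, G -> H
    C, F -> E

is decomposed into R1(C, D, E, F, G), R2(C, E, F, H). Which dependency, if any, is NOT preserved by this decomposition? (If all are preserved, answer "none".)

G, H -> C, E

Check G, H → C, E: no single fragment contains all of {C, E, G, H}, and the restricted closure of {G, H} across the fragments never reaches {C, E}.
F → E, H is preserved.
D, G → E is preserved.
F, H → C, D is preserved.
E, F, G → H is preserved.
C, F → E is preserved.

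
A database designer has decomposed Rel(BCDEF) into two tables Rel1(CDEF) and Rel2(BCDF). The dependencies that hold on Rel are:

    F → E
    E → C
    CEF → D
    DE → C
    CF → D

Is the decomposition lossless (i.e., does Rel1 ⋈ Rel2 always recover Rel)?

Yes

Common attributes: Rel1 ∩ Rel2 = {CDF}.
Closure of {CDF}: F → E applies, adding E. So (CDF)⁺ = {CDEF}.
This closure contains every attribute of Rel1, so Rel1 ∩ Rel2 → Rel1. The join is lossless.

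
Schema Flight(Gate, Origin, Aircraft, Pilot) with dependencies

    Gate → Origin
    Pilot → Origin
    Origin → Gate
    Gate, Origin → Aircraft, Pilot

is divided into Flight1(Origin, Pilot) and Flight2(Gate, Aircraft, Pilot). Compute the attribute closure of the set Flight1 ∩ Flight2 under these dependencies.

Gate, Origin, Aircraft, Pilot

Flight1 ∩ Flight2 = {Pilot}.
Pilot → Origin applies, adding Origin
Origin → Gate applies, adding Gate
Gate, Origin → Aircraft, Pilot applies, adding Aircraft
Closure: {Gate, Origin, Aircraft, Pilot}.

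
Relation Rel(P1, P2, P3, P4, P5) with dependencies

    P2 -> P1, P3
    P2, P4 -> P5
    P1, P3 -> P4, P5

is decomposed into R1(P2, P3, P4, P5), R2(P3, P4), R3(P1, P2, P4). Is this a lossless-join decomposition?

Chase test. Columns are P1, P2, P3, P4, P5; row i has aⱼ where attribute j ∈ Ri, else bᵢⱼ.
Initial tableau (one row per fragment):
  row 1: b11 a2 a3 a4 a5
  row 2: b21 b22 a3 a4 b25
  row 3: a1 a2 b33 a4 b35
Rows 1 and 3 agree on P2; apply P2→P1, P3 and equate their P1, P3 entries.
Rows 1 and 3 agree on P2, P4; apply P2, P4→P5 and equate their P5 entries.
Row 1 is now all distinguished symbols — the join is lossless.

Yes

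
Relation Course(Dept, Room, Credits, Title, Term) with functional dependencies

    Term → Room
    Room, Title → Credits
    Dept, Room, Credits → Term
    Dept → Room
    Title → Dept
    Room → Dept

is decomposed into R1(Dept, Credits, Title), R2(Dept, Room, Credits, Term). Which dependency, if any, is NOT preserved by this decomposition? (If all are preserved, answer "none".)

none

Term → Room lies within R2.
Room, Title → Credits: restricted closure across fragments reaches Credits.
Dept, Room, Credits → Term lies within R2.
Dept → Room lies within R2.
Title → Dept lies within R1.
Room → Dept lies within R2.
Every dependency is enforceable on the fragments, so the decomposition is dependency-preserving.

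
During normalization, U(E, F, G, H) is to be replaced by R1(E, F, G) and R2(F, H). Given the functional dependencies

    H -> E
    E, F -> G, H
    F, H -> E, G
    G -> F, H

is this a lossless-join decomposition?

No

Common attributes: R1 ∩ R2 = {F}.
No dependency enlarges {F}, so (F)⁺ = {F}.
The closure contains neither all of R1 = {E, F, G} nor all of R2 = {F, H}, so the common attributes are not a superkey of either fragment. The join is lossy.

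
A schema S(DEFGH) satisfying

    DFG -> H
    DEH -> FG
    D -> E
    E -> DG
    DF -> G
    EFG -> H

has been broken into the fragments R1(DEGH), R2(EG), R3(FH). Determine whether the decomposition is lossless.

No

Chase test. Columns are DEFGH; row i has aⱼ where attribute j ∈ Ri, else bᵢⱼ.
Initial tableau (one row per fragment):
  row 1: a1 a2 b13 a4 a5
  row 2: b21 a2 b23 a4 b25
  row 3: b31 b32 a3 b34 a5
Rows 1 and 2 agree on E; apply E→DG and equate their DG entries.
No row becomes fully distinguished — the join is lossy.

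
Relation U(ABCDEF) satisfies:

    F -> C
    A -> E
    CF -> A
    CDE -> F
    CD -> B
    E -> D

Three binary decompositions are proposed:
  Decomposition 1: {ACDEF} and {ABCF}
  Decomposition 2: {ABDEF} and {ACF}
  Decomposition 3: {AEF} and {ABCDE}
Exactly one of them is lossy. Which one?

Decomposition 3

Decomposition 1: common = {ACF}, closure = {ABCDEF} → lossless.
Decomposition 2: common = {AF}, closure = {ABCDEF} → lossless.
Decomposition 3: common = {AE}, closure = {ADE} → lossy.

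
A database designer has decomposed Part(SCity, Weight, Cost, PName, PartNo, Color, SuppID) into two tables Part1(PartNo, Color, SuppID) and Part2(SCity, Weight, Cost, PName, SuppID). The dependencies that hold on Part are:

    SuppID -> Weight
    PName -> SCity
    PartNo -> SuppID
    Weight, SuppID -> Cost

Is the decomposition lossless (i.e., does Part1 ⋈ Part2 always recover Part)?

Common attributes: Part1 ∩ Part2 = {SuppID}.
Closure of {SuppID}: SuppID → Weight applies, adding Weight; Weight, SuppID → Cost applies, adding Cost. So (SuppID)⁺ = {Weight, Cost, SuppID}.
The closure contains neither all of Part1 = {PartNo, Color, SuppID} nor all of Part2 = {SCity, Weight, Cost, PName, SuppID}, so the common attributes are not a superkey of either fragment. The join is lossy.

No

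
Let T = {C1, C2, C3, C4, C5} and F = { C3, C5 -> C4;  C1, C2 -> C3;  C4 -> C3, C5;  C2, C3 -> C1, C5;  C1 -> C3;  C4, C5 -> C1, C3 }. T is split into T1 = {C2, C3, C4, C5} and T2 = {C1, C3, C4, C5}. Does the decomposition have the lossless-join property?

Common attributes: T1 ∩ T2 = {C3, C4, C5}.
Closure of {C3, C4, C5}: C4, C5 → C1, C3 applies, adding C1. So (C3, C4, C5)⁺ = {C1, C3, C4, C5}.
This closure contains every attribute of T2, so T1 ∩ T2 → T2. The join is lossless.

Yes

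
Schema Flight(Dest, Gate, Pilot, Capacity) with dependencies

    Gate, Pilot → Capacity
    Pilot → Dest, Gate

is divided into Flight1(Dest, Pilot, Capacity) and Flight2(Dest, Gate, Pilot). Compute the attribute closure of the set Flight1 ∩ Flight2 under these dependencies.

Flight1 ∩ Flight2 = {Dest, Pilot}.
Pilot → Dest, Gate applies, adding Gate
Gate, Pilot → Capacity applies, adding Capacity
Closure: {Dest, Gate, Pilot, Capacity}.

Dest, Gate, Pilot, Capacity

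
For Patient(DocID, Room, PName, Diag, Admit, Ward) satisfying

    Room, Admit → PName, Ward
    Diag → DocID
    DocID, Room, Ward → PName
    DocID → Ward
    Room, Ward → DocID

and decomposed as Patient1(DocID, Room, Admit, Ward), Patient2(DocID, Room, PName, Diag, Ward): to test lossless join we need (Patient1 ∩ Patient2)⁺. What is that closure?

DocID, Room, PName, Ward

Patient1 ∩ Patient2 = {DocID, Room, Ward}.
DocID, Room, Ward → PName applies, adding PName
Closure: {DocID, Room, PName, Ward}.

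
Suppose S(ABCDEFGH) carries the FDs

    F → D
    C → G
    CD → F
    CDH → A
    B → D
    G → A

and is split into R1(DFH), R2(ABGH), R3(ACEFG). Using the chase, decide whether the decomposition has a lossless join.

Chase test. Columns are ABCDEFGH; row i has aⱼ where attribute j ∈ Ri, else bᵢⱼ.
Initial tableau (one row per fragment):
  row 1: b11 b12 b13 a4 b15 a6 b17 a8
  row 2: a1 a2 b23 b24 b25 b26 a7 a8
  row 3: a1 b32 a3 b34 a5 a6 a7 b38
Rows 1 and 3 agree on F; apply F→D and equate their D entries.
No row becomes fully distinguished — the join is lossy.

No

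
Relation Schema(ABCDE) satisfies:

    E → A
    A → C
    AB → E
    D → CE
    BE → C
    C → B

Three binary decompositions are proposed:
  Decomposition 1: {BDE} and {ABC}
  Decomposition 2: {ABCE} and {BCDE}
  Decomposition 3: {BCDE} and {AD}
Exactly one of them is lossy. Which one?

Decomposition 1

Decomposition 1: common = {B}, closure = {B} → lossy.
Decomposition 2: common = {BCE}, closure = {ABCE} → lossless.
Decomposition 3: common = {D}, closure = {ABCDE} → lossless.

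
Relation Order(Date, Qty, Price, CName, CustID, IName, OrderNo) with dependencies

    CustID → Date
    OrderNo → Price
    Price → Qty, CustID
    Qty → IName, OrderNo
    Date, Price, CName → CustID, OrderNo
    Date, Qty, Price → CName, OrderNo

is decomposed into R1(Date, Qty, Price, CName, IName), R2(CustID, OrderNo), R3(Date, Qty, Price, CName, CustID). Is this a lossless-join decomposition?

Chase test. Columns are Date, Qty, Price, CName, CustID, IName, OrderNo; row i has aⱼ where attribute j ∈ Ri, else bᵢⱼ.
Initial tableau (one row per fragment):
  row 1: a1 a2 a3 a4 b15 a6 b17
  row 2: b21 b22 b23 b24 a5 b26 a7
  row 3: a1 a2 a3 a4 a5 b36 b37
Rows 2 and 3 agree on CustID; apply CustID→Date and equate their Date entries.
Rows 1 and 3 agree on Price; apply Price→Qty, CustID and equate their Qty, CustID entries.
Rows 1 and 3 agree on Qty; apply Qty→IName, OrderNo and equate their IName, OrderNo entries.
No row becomes fully distinguished — the join is lossy.

No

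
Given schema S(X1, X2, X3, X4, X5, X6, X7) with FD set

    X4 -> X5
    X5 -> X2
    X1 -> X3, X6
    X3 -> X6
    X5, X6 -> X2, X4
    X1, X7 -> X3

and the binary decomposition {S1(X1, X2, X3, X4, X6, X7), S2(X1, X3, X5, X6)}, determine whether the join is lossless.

No

Common attributes: S1 ∩ S2 = {X1, X3, X6}.
No dependency enlarges {X1, X3, X6}, so (X1, X3, X6)⁺ = {X1, X3, X6}.
The closure contains neither all of S1 = {X1, X2, X3, X4, X6, X7} nor all of S2 = {X1, X3, X5, X6}, so the common attributes are not a superkey of either fragment. The join is lossy.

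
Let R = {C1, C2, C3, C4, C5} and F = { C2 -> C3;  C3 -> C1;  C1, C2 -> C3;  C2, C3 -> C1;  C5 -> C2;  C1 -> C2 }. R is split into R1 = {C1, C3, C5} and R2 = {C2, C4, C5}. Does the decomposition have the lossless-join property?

Yes

Common attributes: R1 ∩ R2 = {C5}.
Closure of {C5}: C5 → C2 applies, adding C2; C2 → C3 applies, adding C3; C3 → C1 applies, adding C1. So (C5)⁺ = {C1, C2, C3, C5}.
This closure contains every attribute of R1, so R1 ∩ R2 → R1. The join is lossless.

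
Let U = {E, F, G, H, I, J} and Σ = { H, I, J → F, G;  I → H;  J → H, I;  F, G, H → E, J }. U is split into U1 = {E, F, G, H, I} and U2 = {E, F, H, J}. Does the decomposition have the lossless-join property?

Common attributes: U1 ∩ U2 = {E, F, H}.
No dependency enlarges {E, F, H}, so (E, F, H)⁺ = {E, F, H}.
The closure contains neither all of U1 = {E, F, G, H, I} nor all of U2 = {E, F, H, J}, so the common attributes are not a superkey of either fragment. The join is lossy.

No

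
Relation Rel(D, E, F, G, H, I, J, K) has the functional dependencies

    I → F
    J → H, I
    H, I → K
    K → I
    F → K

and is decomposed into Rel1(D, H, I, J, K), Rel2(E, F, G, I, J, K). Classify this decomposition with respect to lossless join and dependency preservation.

lossy but dependency-preserving

Lossless test: (I, J, K)⁺ = {F, H, I, J, K}, which is a superkey of neither fragment — lossy.
Dependency preservation: every FD's attributes lie within a single fragment, so each can be enforced locally — preserved.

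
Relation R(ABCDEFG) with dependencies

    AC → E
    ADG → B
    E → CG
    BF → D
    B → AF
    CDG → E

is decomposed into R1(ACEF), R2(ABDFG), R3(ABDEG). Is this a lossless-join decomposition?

Yes

Chase test. Columns are ABCDEFG; row i has aⱼ where attribute j ∈ Ri, else bᵢⱼ.
Initial tableau (one row per fragment):
  row 1: a1 b12 a3 b14 a5 a6 b17
  row 2: a1 a2 b23 a4 b25 a6 a7
  row 3: a1 a2 b33 a4 a5 b36 a7
Rows 1 and 3 agree on E; apply E→CG and equate their CG entries.
Rows 2 and 3 agree on B; apply B→AF and equate their AF entries.
Row 3 is now all distinguished symbols — the join is lossless.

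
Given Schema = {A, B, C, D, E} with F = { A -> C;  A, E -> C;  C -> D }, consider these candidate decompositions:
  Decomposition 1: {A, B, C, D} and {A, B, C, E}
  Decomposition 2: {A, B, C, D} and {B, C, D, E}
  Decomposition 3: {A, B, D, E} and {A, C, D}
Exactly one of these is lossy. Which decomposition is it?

Decomposition 2

Decomposition 1: common = {A, B, C}, closure = {A, B, C, D} → lossless.
Decomposition 2: common = {B, C, D}, closure = {B, C, D} → lossy.
Decomposition 3: common = {A, D}, closure = {A, C, D} → lossless.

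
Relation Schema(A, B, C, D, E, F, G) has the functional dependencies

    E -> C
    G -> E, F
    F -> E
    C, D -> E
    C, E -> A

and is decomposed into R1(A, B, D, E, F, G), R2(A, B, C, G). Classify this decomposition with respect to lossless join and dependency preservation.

lossless but not dependency-preserving

Lossless test: (A, B, G)⁺ = {A, B, C, E, F, G}, which contains all of one fragment — lossless.
Dependency preservation: the restricted closure of {E} across the fragments never reaches {C}, so E → C cannot be enforced without a join — not preserved.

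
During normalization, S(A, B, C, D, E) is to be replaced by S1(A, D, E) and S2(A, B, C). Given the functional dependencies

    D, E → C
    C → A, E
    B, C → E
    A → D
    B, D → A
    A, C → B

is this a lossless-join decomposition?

No

Common attributes: S1 ∩ S2 = {A}.
Closure of {A}: A → D applies, adding D. So (A)⁺ = {A, D}.
The closure contains neither all of S1 = {A, D, E} nor all of S2 = {A, B, C}, so the common attributes are not a superkey of either fragment. The join is lossy.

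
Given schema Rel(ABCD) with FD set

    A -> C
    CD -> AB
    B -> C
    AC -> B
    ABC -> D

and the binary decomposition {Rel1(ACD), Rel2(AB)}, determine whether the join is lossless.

Common attributes: Rel1 ∩ Rel2 = {A}.
Closure of {A}: A → C applies, adding C; AC → B applies, adding B; ABC → D applies, adding D. So (A)⁺ = {ABCD}.
This closure contains every attribute of Rel1, so Rel1 ∩ Rel2 → Rel1. The join is lossless.

Yes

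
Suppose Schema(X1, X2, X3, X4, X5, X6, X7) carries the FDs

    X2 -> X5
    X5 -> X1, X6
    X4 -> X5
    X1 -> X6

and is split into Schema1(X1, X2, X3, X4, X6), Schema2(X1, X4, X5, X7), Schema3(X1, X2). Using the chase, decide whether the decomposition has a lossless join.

No

Chase test. Columns are X1, X2, X3, X4, X5, X6, X7; row i has aⱼ where attribute j ∈ Schemai, else bᵢⱼ.
Initial tableau (one row per fragment):
  row 1: a1 a2 a3 a4 b15 a6 b17
  row 2: a1 b22 b23 a4 a5 b26 a7
  row 3: a1 a2 b33 b34 b35 b36 b37
Rows 1 and 3 agree on X2; apply X2→X5 and equate their X5 entries.
Rows 1 and 3 agree on X5; apply X5→X1, X6 and equate their X1, X6 entries.
Rows 1 and 2 agree on X4; apply X4→X5 and equate their X5 entries.
Rows 1 and 2 agree on X1; apply X1→X6 and equate their X6 entries.
No row becomes fully distinguished — the join is lossy.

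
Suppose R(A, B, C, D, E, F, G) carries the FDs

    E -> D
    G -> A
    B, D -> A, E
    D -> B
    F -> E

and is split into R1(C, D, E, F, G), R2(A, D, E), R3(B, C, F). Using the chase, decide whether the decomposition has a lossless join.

Yes

Chase test. Columns are A, B, C, D, E, F, G; row i has aⱼ where attribute j ∈ Ri, else bᵢⱼ.
Initial tableau (one row per fragment):
  row 1: b11 b12 a3 a4 a5 a6 a7
  row 2: a1 b22 b23 a4 a5 b26 b27
  row 3: b31 a2 a3 b34 b35 a6 b37
Rows 1 and 2 agree on D; apply D→B and equate their B entries.
Rows 1 and 3 agree on F; apply F→E and equate their E entries.
Rows 1 and 3 agree on E; apply E→D and equate their D entries.
Rows 1 and 2 agree on B, D; apply B, D→A, E and equate their A, E entries.
Rows 1 and 3 agree on D; apply D→B and equate their B entries.
Rows 1 and 3 agree on B, D; apply B, D→A, E and equate their A, E entries.
Row 1 is now all distinguished symbols — the join is lossless.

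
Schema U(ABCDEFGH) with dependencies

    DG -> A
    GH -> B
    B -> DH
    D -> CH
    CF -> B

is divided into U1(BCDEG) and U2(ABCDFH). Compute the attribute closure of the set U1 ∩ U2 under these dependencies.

U1 ∩ U2 = {BCD}.
B → DH applies, adding H
Closure: {BCDH}.

BCDH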